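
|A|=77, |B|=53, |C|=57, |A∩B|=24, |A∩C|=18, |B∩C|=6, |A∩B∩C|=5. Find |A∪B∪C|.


|A∪B∪C| = 77+53+57-24-18-6+5 = 144

|A∪B∪C| = 144


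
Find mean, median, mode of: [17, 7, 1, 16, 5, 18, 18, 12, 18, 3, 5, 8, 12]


Sorted: [1, 3, 5, 5, 7, 8, 12, 12, 16, 17, 18, 18, 18]
Mean = 140/13
Median = 12
Freq: {17: 1, 7: 1, 1: 1, 16: 1, 5: 2, 18: 3, 12: 2, 3: 1, 8: 1}
Mode: [18]

Mean=140/13, Median=12, Mode=18


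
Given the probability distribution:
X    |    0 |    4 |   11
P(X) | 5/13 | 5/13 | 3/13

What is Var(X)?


E[X] = 53/13
E[X²] = 443/13
Var(X) = E[X²] - (E[X])² = 443/13 - 2809/169 = 2950/169

Var(X) = 2950/169 ≈ 17.4556


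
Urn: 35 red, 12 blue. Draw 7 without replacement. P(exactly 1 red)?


Hypergeometric: C(35,1)×C(12,6)/C(47,7)
= 35×924/62891499 = 980/1905803

P(X=1) = 980/1905803 ≈ 0.05%


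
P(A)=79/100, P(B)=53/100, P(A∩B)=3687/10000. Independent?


P(A)×P(B) = 4187/10000
P(A∩B) = 3687/10000
Not equal → NOT independent

No, not independent


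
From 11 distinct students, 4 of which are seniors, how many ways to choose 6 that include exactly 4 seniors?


Choose 4 of the 4 seniors and 2 of the other 7 students:
C(4,4)×C(7,2) = 1×21 = 21

21


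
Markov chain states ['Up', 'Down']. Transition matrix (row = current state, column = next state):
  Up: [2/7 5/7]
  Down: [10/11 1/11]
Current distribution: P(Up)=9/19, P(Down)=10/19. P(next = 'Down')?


P(next=Down) = Σᵢ P(now=i)×P(i→Down)
= 9/19×5/7 + 10/19×1/11
= 45/133 + 10/209 = 565/1463

P = 565/1463 ≈ 0.3862


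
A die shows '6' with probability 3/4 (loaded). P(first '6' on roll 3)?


Geometric: P(X=3) = (1-p)^(k-1)×p = (1/4)^2×3/4 = 3/64

P(X=3) = 3/64 ≈ 4.69%


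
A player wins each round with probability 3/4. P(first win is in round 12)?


Geometric: P(X=12) = (1-p)^(k-1)×p = (1/4)^11×3/4 = 3/16777216

P(X=12) = 3/16777216 ≈ 0.00%


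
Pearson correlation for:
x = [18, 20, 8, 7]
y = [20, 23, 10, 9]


n=4, Σx=53, Σy=62, Σxy=963, Σx²=837, Σy²=1110
r = (4×963 - 53×62)/√((4×837 - 53²)(4×1110 - 62²))
= 566/√(539×596) = 566/√321244 ≈ 566/566.7839 ≈ 0.9986

r ≈ 0.9986


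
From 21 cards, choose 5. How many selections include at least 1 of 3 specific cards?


Complement: C(21,5) - C(18,5) = 20349 - 8568 = 11781

11781


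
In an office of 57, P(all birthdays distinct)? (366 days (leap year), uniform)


P(all different) = Π(366-i)/366 for i=0..56
= (366/366)×(365/366)×...×(310/366)
= 0.010010

P ≈ 0.0100 ≈ 1.00%


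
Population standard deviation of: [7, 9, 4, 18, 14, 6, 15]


Mean = 73/7
  (7-73/7)²=576/49
  (9-73/7)²=100/49
  (4-73/7)²=2025/49
  (18-73/7)²=2809/49
  (14-73/7)²=625/49
  (6-73/7)²=961/49
  (15-73/7)²=1024/49
Σ(x-μ)² = 1160/7
σ² = (1160/7)/7 = 1160/49

σ = √(1160/49) ≈ 4.8655


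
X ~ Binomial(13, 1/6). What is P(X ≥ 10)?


P(X ≥ 10) = Σ P(X=i) for i=10..13
P(X=10) = 17875/6530347008
P(X=11) = 325/2176782336
P(X=12) = 65/13060694016
P(X=13) = 1/13060694016
Sum = 18883/6530347008

P(X ≥ 10) = 18883/6530347008 ≈ 0.00%


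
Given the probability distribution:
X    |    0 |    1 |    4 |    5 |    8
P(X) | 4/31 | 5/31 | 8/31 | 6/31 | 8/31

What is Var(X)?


E[X] = 131/31
E[X²] = 795/31
Var(X) = E[X²] - (E[X])² = 795/31 - 17161/961 = 7484/961

Var(X) = 7484/961 ≈ 7.7877


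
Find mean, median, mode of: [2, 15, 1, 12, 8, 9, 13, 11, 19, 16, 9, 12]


Sorted: [1, 2, 8, 9, 9, 11, 12, 12, 13, 15, 16, 19]
Mean = 127/12
Median = 23/2
Freq: {2: 1, 15: 1, 1: 1, 12: 2, 8: 1, 9: 2, 13: 1, 11: 1, 19: 1, 16: 1}
Mode: [9, 12]

Mean=127/12, Median=23/2, Mode=[9, 12]


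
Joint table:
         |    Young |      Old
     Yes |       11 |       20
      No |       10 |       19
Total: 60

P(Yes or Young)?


P(Yes∨Young) = P(Yes) + P(Young) - P(Yes∧Young)
= (31 + 21 - 11)/60 = 41/60

P = 41/60 ≈ 68.33%


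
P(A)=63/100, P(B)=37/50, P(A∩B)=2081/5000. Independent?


P(A)×P(B) = 2331/5000
P(A∩B) = 2081/5000
Not equal → NOT independent

No, not independent


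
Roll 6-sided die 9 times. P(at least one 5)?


P(no 5)^9 = (5/6)^9 = 1953125/10077696
P(≥1) = 1 - 1953125/10077696 = 8124571/10077696

P = 8124571/10077696 ≈ 80.62%


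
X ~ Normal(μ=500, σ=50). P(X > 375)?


z = (375-500)/50 = -2.5
P(X > 375) = 1 - P(Z ≤ -2.5) = 1 - 0.0062 = 0.9938

P(X > 375) ≈ 0.9938


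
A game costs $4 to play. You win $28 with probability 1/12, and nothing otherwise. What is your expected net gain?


E[gain] = (28-4)×1/12 + (-4)×11/12
= 2 - 11/3 = -5/3

Expected net gain = $-5/3 ≈ $-1.67


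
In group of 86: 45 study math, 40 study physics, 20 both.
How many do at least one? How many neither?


|A∪B| = 45+40-20 = 65
Neither = 86-65 = 21

At least one: 65; Neither: 21


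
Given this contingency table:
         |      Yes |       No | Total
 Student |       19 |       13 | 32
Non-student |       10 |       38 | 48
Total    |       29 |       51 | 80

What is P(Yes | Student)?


P(Yes | Student) = 19/(19+13) = 19/32

P(Yes|Student) = 19/32 ≈ 59.38%


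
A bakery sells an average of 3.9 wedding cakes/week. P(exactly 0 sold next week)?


Poisson(λ=3.9): P(X=0) = e^(-λ)×λ^k/k!
= e^(-3.9) × 3.9^0 / 0!
≈ 0.02024191145 × 1 / 1 ≈ 0.020242

P(X=0) ≈ 0.020242 ≈ 2.02%


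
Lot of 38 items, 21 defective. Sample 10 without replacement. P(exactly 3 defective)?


Hypergeometric: C(21,3)×C(17,7)/C(38,10)
= 1330×19448/472733756 = 1820/33263

P(X=3) = 1820/33263 ≈ 5.47%


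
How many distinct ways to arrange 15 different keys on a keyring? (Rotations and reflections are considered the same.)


Free circular arrangements: rotations and reflections both identified.
(n-1)!/2 = 14!/2 = 87178291200/2 = 43589145600

43589145600


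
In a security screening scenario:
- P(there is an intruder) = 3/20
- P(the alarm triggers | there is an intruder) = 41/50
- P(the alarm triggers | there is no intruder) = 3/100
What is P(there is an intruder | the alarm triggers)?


Using Bayes' theorem:
P(A|B) = P(B|A)·P(A) / P(B)

P(the alarm triggers) = 41/50 × 3/20 + 3/100 × 17/20
= 123/1000 + 51/2000 = 297/2000

P(there is an intruder|the alarm triggers) = (123/1000) / (297/2000) = 82/99

P(there is an intruder|the alarm triggers) = 82/99 ≈ 82.83%


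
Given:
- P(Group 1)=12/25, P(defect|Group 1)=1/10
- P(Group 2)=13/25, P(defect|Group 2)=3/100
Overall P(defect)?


P(B) = Σ P(B|Aᵢ)×P(Aᵢ)
  1/10×12/25 = 6/125
  3/100×13/25 = 39/2500
Sum = 159/2500

P(defect) = 159/2500 ≈ 6.36%


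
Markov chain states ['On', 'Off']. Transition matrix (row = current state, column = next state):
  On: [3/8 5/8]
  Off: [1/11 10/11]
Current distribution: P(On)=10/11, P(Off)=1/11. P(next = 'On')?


P(next=On) = Σᵢ P(now=i)×P(i→On)
= 10/11×3/8 + 1/11×1/11
= 15/44 + 1/121 = 169/484

P = 169/484 ≈ 0.3492


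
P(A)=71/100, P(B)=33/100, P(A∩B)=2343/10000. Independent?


P(A)×P(B) = 2343/10000
P(A∩B) = 2343/10000
Equal ✓ → Independent

Yes, independent


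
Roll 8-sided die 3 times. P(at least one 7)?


P(no 7)^3 = (7/8)^3 = 343/512
P(≥1) = 1 - 343/512 = 169/512

P = 169/512 ≈ 33.01%


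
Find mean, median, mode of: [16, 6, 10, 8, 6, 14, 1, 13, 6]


Sorted: [1, 6, 6, 6, 8, 10, 13, 14, 16]
Mean = 80/9
Median = 8
Freq: {16: 1, 6: 3, 10: 1, 8: 1, 14: 1, 1: 1, 13: 1}
Mode: [6]

Mean=80/9, Median=8, Mode=6


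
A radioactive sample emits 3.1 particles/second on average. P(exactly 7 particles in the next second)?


Poisson(λ=3.1): P(X=7) = e^(-λ)×λ^k/k!
= e^(-3.1) × 3.1^7 / 7!
≈ 0.04504920239 × 2751.2614111 / 5040 ≈ 0.024592

P(X=7) ≈ 0.024592 ≈ 2.46%


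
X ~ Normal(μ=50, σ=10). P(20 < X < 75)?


z₁=(20-50)/10=-3.0, z₂=(75-50)/10=2.5
P = Φ(2.5) - Φ(-3.0) = 0.993790 - 0.001350 = 0.992440 ≈ 0.9924

P(20 < X < 75) ≈ 0.9924


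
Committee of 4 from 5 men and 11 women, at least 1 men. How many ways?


Count by #men:
  1M,3W: C(5,1)×C(11,3)=825
  2M,2W: C(5,2)×C(11,2)=550
  3M,1W: C(5,3)×C(11,1)=110
  4M,0W: C(5,4)×C(11,0)=5
Total = 1490

1490


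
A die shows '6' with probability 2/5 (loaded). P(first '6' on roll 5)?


Geometric: P(X=5) = (1-p)^(k-1)×p = (3/5)^4×2/5 = 162/3125

P(X=5) = 162/3125 ≈ 5.18%


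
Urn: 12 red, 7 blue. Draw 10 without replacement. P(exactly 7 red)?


Hypergeometric: C(12,7)×C(7,3)/C(19,10)
= 792×35/92378 = 1260/4199

P(X=7) = 1260/4199 ≈ 30.01%


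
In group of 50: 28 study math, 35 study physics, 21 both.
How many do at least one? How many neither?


|A∪B| = 28+35-21 = 42
Neither = 50-42 = 8

At least one: 42; Neither: 8


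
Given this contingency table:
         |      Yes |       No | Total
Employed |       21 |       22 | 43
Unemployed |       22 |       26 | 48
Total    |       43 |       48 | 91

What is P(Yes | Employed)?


P(Yes | Employed) = 21/(21+22) = 21/43

P(Yes|Employed) = 21/43 ≈ 48.84%


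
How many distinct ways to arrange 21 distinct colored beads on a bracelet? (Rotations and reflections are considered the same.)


Free circular arrangements: rotations and reflections both identified.
(n-1)!/2 = 20!/2 = 2432902008176640000/2 = 1216451004088320000

1216451004088320000


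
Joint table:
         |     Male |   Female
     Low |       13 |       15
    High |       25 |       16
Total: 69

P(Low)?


P(Low) = (13+15)/69 = 28/69

P(Low) = 28/69 ≈ 40.58%


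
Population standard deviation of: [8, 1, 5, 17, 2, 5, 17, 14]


Mean = 69/8
  (8-69/8)²=25/64
  (1-69/8)²=3721/64
  (5-69/8)²=841/64
  (17-69/8)²=4489/64
  (2-69/8)²=2809/64
  (5-69/8)²=841/64
  (17-69/8)²=4489/64
  (14-69/8)²=1849/64
Σ(x-μ)² = 2383/8
σ² = (2383/8)/8 = 2383/64

σ = √(2383/64) ≈ 6.1020


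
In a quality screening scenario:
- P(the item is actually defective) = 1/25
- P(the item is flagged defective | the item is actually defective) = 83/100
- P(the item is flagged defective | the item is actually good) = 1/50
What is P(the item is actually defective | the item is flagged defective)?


Using Bayes' theorem:
P(A|B) = P(B|A)·P(A) / P(B)

P(the item is flagged defective) = 83/100 × 1/25 + 1/50 × 24/25
= 83/2500 + 12/625 = 131/2500

P(the item is actually defective|the item is flagged defective) = (83/2500) / (131/2500) = 83/131

P(the item is actually defective|the item is flagged defective) = 83/131 ≈ 63.36%


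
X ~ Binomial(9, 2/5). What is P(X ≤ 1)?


P(X ≤ 1) = Σ P(X=i) for i=0..1
P(X=0) = 19683/1953125
P(X=1) = 118098/1953125
Sum = 137781/1953125

P(X ≤ 1) = 137781/1953125 ≈ 7.05%


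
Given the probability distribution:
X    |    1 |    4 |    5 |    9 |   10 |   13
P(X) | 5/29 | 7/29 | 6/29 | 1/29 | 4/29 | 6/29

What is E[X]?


E[X] = Σ x·P(X=x)
= (1)×(5/29) + (4)×(7/29) + (5)×(6/29) + (9)×(1/29) + (10)×(4/29) + (13)×(6/29)
= 190/29

E[X] = 190/29


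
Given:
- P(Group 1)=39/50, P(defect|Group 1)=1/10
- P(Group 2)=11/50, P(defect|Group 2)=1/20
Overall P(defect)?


P(B) = Σ P(B|Aᵢ)×P(Aᵢ)
  1/10×39/50 = 39/500
  1/20×11/50 = 11/1000
Sum = 89/1000

P(defect) = 89/1000 ≈ 8.90%


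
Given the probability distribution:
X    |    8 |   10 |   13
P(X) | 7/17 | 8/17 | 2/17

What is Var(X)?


E[X] = 162/17
E[X²] = 1586/17
Var(X) = E[X²] - (E[X])² = 1586/17 - 26244/289 = 718/289

Var(X) = 718/289 ≈ 2.4844


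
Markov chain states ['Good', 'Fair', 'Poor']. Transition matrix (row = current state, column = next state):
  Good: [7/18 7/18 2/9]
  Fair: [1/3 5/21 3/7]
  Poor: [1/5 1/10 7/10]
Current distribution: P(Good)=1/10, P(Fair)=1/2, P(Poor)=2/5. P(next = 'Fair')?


P(next=Fair) = Σᵢ P(now=i)×P(i→Fair)
= 1/10×7/18 + 1/2×5/21 + 2/5×1/10
= 7/180 + 5/42 + 1/25 = 1247/6300

P = 1247/6300 ≈ 0.1979


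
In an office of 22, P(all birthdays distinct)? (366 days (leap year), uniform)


P(all different) = Π(366-i)/366 for i=0..21
= (366/366)×(365/366)×...×(345/366)
= 0.525249

P ≈ 0.5252 ≈ 52.52%


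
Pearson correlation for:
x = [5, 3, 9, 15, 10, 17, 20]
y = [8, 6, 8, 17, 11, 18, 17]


n=7, Σx=79, Σy=85, Σxy=1141, Σx²=1129, Σy²=1187
r = (7×1141 - 79×85)/√((7×1129 - 79²)(7×1187 - 85²))
= 1272/√(1662×1084) = 1272/√1801608 ≈ 1272/1342.2399 ≈ 0.9477

r ≈ 0.9477


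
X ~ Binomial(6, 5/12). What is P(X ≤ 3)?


P(X ≤ 3) = Σ P(X=i) for i=0..3
P(X=0) = 117649/2985984
P(X=1) = 84035/497664
P(X=2) = 300125/995328
P(X=3) = 214375/746496
Sum = 1189867/1492992

P(X ≤ 3) = 1189867/1492992 ≈ 79.70%


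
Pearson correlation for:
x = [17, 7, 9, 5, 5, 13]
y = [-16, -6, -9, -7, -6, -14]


n=6, Σx=56, Σy=-58, Σxy=-642, Σx²=638, Σy²=654
r = (6×(-642) - 56×(-58))/√((6×638 - 56²)(6×654 - (-58)²))
= -604/√(692×560) = -604/√387520 ≈ -604/622.5110 ≈ -0.9703

r ≈ -0.9703


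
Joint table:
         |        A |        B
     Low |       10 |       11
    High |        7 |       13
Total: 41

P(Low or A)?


P(Low∨A) = P(Low) + P(A) - P(Low∧A)
= (21 + 17 - 10)/41 = 28/41

P = 28/41 ≈ 68.29%


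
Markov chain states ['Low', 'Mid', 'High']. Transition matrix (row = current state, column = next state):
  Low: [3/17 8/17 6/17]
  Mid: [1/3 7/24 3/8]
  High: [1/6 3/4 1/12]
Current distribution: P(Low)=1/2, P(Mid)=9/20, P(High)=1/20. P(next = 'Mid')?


P(next=Mid) = Σᵢ P(now=i)×P(i→Mid)
= 1/2×8/17 + 9/20×7/24 + 1/20×3/4
= 4/17 + 21/160 + 3/80 = 1099/2720

P = 1099/2720 ≈ 0.4040


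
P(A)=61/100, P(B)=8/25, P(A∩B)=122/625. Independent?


P(A)×P(B) = 122/625
P(A∩B) = 122/625
Equal ✓ → Independent

Yes, independent


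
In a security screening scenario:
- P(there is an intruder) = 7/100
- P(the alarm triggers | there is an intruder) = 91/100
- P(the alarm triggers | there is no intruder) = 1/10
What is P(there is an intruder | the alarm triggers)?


Using Bayes' theorem:
P(A|B) = P(B|A)·P(A) / P(B)

P(the alarm triggers) = 91/100 × 7/100 + 1/10 × 93/100
= 637/10000 + 93/1000 = 1567/10000

P(there is an intruder|the alarm triggers) = (637/10000) / (1567/10000) = 637/1567

P(there is an intruder|the alarm triggers) = 637/1567 ≈ 40.65%


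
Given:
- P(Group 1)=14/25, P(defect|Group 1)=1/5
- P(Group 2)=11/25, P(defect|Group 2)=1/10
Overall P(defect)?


P(B) = Σ P(B|Aᵢ)×P(Aᵢ)
  1/5×14/25 = 14/125
  1/10×11/25 = 11/250
Sum = 39/250

P(defect) = 39/250 ≈ 15.60%


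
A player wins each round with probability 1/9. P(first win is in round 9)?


Geometric: P(X=9) = (1-p)^(k-1)×p = (8/9)^8×1/9 = 16777216/387420489

P(X=9) = 16777216/387420489 ≈ 4.33%


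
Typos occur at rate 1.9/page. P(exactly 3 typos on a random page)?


Poisson(λ=1.9): P(X=3) = e^(-λ)×λ^k/k!
= e^(-1.9) × 1.9^3 / 3!
≈ 0.1495686192 × 6.859 / 6 ≈ 0.170982

P(X=3) ≈ 0.170982 ≈ 17.10%


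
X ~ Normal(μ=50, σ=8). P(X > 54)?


z = (54-50)/8 = 0.5
P(X > 54) = 1 - P(Z ≤ 0.5) = 1 - 0.6915 = 0.3085

P(X > 54) ≈ 0.3085


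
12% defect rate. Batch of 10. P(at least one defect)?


P(all good) = (22/25)^10 = 26559922791424/95367431640625
P(≥1 defect) = 68807508849201/95367431640625

P = 68807508849201/95367431640625 ≈ 72.15%


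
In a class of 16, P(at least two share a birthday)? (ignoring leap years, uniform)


P(all different) = Π(365-i)/365 for i=0..15
= 0.716396
P(match) = 1 - 0.716396 = 0.283604

P ≈ 0.2836 ≈ 28.36%


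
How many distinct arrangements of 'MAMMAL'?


Letters: 6, freq: {'M': 3, 'A': 2, 'L': 1}
6!/(3!×2!×1!) = 720/12 = 60

60


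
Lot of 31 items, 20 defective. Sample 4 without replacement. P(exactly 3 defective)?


Hypergeometric: C(20,3)×C(11,1)/C(31,4)
= 1140×11/31465 = 2508/6293

P(X=3) = 2508/6293 ≈ 39.85%


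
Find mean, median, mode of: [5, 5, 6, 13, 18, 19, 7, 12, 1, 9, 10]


Sorted: [1, 5, 5, 6, 7, 9, 10, 12, 13, 18, 19]
Mean = 105/11
Median = 9
Freq: {5: 2, 6: 1, 13: 1, 18: 1, 19: 1, 7: 1, 12: 1, 1: 1, 9: 1, 10: 1}
Mode: [5]

Mean=105/11, Median=9, Mode=5


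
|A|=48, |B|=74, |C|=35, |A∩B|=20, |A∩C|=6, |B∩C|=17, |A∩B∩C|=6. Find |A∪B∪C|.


|A∪B∪C| = 48+74+35-20-6-17+6 = 120

|A∪B∪C| = 120


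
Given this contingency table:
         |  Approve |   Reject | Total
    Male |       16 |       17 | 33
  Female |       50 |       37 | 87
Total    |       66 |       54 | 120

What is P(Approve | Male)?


P(Approve | Male) = 16/(16+17) = 16/33

P(Approve|Male) = 16/33 ≈ 48.48%


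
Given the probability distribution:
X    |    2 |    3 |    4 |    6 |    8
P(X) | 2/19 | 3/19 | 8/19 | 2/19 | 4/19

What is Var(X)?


E[X] = 89/19
E[X²] = 491/19
Var(X) = E[X²] - (E[X])² = 491/19 - 7921/361 = 1408/361

Var(X) = 1408/361 ≈ 3.9003


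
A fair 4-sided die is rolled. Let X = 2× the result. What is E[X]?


E[die] = (1+4)/2 = 5/2
E[X] = 2 × 5/2 = 5

E[X] = 5


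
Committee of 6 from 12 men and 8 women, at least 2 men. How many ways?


Count by #men:
  2M,4W: C(12,2)×C(8,4)=4620
  3M,3W: C(12,3)×C(8,3)=12320
  4M,2W: C(12,4)×C(8,2)=13860
  5M,1W: C(12,5)×C(8,1)=6336
  6M,0W: C(12,6)×C(8,0)=924
Total = 38060

38060


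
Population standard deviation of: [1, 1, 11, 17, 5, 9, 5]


Mean = 49/7 = 7
  (1-7)²=36
  (1-7)²=36
  (11-7)²=16
  (17-7)²=100
  (5-7)²=4
  (9-7)²=4
  (5-7)²=4
Σ(x-μ)² = 200
σ² = 200/7

σ = √(200/7) ≈ 5.3452


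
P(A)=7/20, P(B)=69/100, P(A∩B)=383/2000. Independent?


P(A)×P(B) = 483/2000
P(A∩B) = 383/2000
Not equal → NOT independent

No, not independent


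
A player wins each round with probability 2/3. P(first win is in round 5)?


Geometric: P(X=5) = (1-p)^(k-1)×p = (1/3)^4×2/3 = 2/243

P(X=5) = 2/243 ≈ 0.82%


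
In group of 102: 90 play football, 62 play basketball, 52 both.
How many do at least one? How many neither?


|A∪B| = 90+62-52 = 100
Neither = 102-100 = 2

At least one: 100; Neither: 2


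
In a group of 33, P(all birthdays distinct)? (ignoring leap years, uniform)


P(all different) = Π(365-i)/365 for i=0..32
= (365/365)×(364/365)×...×(333/365)
= 0.225028

P ≈ 0.2250 ≈ 22.50%


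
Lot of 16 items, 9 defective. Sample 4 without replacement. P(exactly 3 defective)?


Hypergeometric: C(9,3)×C(7,1)/C(16,4)
= 84×7/1820 = 21/65

P(X=3) = 21/65 ≈ 32.31%


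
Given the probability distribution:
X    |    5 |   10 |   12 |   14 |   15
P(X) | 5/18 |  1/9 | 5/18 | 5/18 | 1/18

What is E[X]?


E[X] = Σ x·P(X=x)
= (5)×(5/18) + (10)×(1/9) + (12)×(5/18) + (14)×(5/18) + (15)×(1/18)
= 95/9

E[X] = 95/9


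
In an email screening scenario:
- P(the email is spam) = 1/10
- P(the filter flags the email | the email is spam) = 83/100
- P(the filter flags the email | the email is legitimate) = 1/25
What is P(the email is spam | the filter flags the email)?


Using Bayes' theorem:
P(A|B) = P(B|A)·P(A) / P(B)

P(the filter flags the email) = 83/100 × 1/10 + 1/25 × 9/10
= 83/1000 + 9/250 = 119/1000

P(the email is spam|the filter flags the email) = (83/1000) / (119/1000) = 83/119

P(the email is spam|the filter flags the email) = 83/119 ≈ 69.75%


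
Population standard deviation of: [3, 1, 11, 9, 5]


Mean = 29/5
  (3-29/5)²=196/25
  (1-29/5)²=576/25
  (11-29/5)²=676/25
  (9-29/5)²=256/25
  (5-29/5)²=16/25
Σ(x-μ)² = 344/5
σ² = (344/5)/5 = 344/25

σ = √(344/25) ≈ 3.7094


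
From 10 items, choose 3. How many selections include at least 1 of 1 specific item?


Complement: C(10,3) - C(9,3) = 120 - 84 = 36

36


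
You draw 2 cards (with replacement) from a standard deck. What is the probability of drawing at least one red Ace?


P(not a red Ace) = 50/52 = 25/26
P(none in 2 draws) = (25/26)^2 = 625/676
P(≥1 red Ace) = 1 - 625/676 = 51/676

P = 51/676 ≈ 7.54%


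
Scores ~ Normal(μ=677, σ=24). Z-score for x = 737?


z = (x - μ)/σ = (737 - 677)/24 = 2.5

z = 2.5


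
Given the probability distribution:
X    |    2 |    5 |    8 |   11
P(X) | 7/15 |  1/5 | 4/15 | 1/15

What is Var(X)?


E[X] = 24/5
E[X²] = 32
Var(X) = E[X²] - (E[X])² = 32 - 576/25 = 224/25

Var(X) = 224/25 ≈ 8.9600


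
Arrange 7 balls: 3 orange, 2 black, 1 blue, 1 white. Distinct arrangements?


7!/(3!×2!×1!×1!) = 420

420


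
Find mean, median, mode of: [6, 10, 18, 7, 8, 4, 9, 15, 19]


Sorted: [4, 6, 7, 8, 9, 10, 15, 18, 19]
Mean = 96/9 = 32/3
Median = 9
Freq: {6: 1, 10: 1, 18: 1, 7: 1, 8: 1, 4: 1, 9: 1, 15: 1, 19: 1}
Mode: No mode

Mean=32/3, Median=9, Mode=No mode


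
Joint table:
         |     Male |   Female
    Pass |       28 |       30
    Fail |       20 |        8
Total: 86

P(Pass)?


P(Pass) = (28+30)/86 = 58/86 = 29/43

P(Pass) = 29/43 ≈ 67.44%


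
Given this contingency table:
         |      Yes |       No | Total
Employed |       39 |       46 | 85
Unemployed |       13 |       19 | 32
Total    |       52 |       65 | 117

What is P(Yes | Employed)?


P(Yes | Employed) = 39/(39+46) = 39/85

P(Yes|Employed) = 39/85 ≈ 45.88%


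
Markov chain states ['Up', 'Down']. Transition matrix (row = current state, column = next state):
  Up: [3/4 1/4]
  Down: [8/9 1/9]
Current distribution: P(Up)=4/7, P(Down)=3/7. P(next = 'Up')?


P(next=Up) = Σᵢ P(now=i)×P(i→Up)
= 4/7×3/4 + 3/7×8/9
= 3/7 + 8/21 = 17/21

P = 17/21 ≈ 0.8095


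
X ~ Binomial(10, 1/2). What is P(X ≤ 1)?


P(X ≤ 1) = Σ P(X=i) for i=0..1
P(X=0) = 1/1024
P(X=1) = 5/512
Sum = 11/1024

P(X ≤ 1) = 11/1024 ≈ 1.07%


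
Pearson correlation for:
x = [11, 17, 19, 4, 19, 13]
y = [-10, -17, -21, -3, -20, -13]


n=6, Σx=83, Σy=-84, Σxy=-1359, Σx²=1317, Σy²=1408
r = (6×(-1359) - 83×(-84))/√((6×1317 - 83²)(6×1408 - (-84)²))
= -1182/√(1013×1392) = -1182/√1410096 ≈ -1182/1187.4746 ≈ -0.9954

r ≈ -0.9954


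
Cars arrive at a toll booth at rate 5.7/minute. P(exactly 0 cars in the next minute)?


Poisson(λ=5.7): P(X=0) = e^(-λ)×λ^k/k!
= e^(-5.7) × 5.7^0 / 0!
≈ 0.003345965457 × 1 / 1 ≈ 0.003346

P(X=0) ≈ 0.003346 ≈ 0.33%


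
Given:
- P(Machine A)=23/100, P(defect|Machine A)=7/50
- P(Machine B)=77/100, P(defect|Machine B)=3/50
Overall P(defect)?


P(B) = Σ P(B|Aᵢ)×P(Aᵢ)
  7/50×23/100 = 161/5000
  3/50×77/100 = 231/5000
Sum = 49/625

P(defect) = 49/625 ≈ 7.84%


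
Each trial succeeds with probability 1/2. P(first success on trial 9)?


Geometric: P(X=9) = (1-p)^(k-1)×p = (1/2)^8×1/2 = 1/512

P(X=9) = 1/512 ≈ 0.20%


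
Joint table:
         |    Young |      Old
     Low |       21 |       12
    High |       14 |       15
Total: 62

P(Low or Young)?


P(Low∨Young) = P(Low) + P(Young) - P(Low∧Young)
= (33 + 35 - 21)/62 = 47/62

P = 47/62 ≈ 75.81%


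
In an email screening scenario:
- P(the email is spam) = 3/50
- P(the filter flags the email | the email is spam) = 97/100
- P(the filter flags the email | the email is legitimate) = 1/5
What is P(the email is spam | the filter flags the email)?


Using Bayes' theorem:
P(A|B) = P(B|A)·P(A) / P(B)

P(the filter flags the email) = 97/100 × 3/50 + 1/5 × 47/50
= 291/5000 + 47/250 = 1231/5000

P(the email is spam|the filter flags the email) = (291/5000) / (1231/5000) = 291/1231

P(the email is spam|the filter flags the email) = 291/1231 ≈ 23.64%


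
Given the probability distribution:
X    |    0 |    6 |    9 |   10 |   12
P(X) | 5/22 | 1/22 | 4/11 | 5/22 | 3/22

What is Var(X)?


E[X] = 82/11
E[X²] = 808/11
Var(X) = E[X²] - (E[X])² = 808/11 - 6724/121 = 2164/121

Var(X) = 2164/121 ≈ 17.8843


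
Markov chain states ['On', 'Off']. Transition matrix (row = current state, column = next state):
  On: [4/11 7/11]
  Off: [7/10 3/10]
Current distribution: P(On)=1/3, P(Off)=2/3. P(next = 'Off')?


P(next=Off) = Σᵢ P(now=i)×P(i→Off)
= 1/3×7/11 + 2/3×3/10
= 7/33 + 1/5 = 68/165

P = 68/165 ≈ 0.4121


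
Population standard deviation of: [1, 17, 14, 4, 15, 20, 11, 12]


Mean = 94/8 = 47/4
  (1-47/4)²=1849/16
  (17-47/4)²=441/16
  (14-47/4)²=81/16
  (4-47/4)²=961/16
  (15-47/4)²=169/16
  (20-47/4)²=1089/16
  (11-47/4)²=9/16
  (12-47/4)²=1/16
Σ(x-μ)² = 575/2
σ² = (575/2)/8 = 575/16

σ = √(575/16) ≈ 5.9948


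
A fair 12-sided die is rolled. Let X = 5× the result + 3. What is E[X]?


E[die] = (1+12)/2 = 13/2
E[X] = 5×13/2 + 3 = 71/2

E[X] = 71/2


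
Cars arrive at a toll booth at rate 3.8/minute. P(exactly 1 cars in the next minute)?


Poisson(λ=3.8): P(X=1) = e^(-λ)×λ^k/k!
= e^(-3.8) × 3.8^1 / 1!
≈ 0.02237077186 × 3.8 / 1 ≈ 0.085009

P(X=1) ≈ 0.085009 ≈ 8.50%


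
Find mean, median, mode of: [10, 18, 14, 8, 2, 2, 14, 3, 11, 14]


Sorted: [2, 2, 3, 8, 10, 11, 14, 14, 14, 18]
Mean = 96/10 = 48/5
Median = 21/2
Freq: {10: 1, 18: 1, 14: 3, 8: 1, 2: 2, 3: 1, 11: 1}
Mode: [14]

Mean=48/5, Median=21/2, Mode=14


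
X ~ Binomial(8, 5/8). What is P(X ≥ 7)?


P(X ≥ 7) = Σ P(X=i) for i=7..8
P(X=7) = 234375/2097152
P(X=8) = 390625/16777216
Sum = 2265625/16777216

P(X ≥ 7) = 2265625/16777216 ≈ 13.50%


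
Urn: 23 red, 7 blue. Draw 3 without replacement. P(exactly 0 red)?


Hypergeometric: C(23,0)×C(7,3)/C(30,3)
= 1×35/4060 = 1/116

P(X=0) = 1/116 ≈ 0.86%


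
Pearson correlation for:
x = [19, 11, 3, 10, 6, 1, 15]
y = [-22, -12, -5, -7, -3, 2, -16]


n=7, Σx=65, Σy=-63, Σxy=-891, Σx²=853, Σy²=971
r = (7×(-891) - 65×(-63))/√((7×853 - 65²)(7×971 - (-63)²))
= -2142/√(1746×2828) = -2142/√4937688 ≈ -2142/2222.0909 ≈ -0.9640

r ≈ -0.9640


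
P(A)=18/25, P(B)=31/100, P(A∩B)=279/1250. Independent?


P(A)×P(B) = 279/1250
P(A∩B) = 279/1250
Equal ✓ → Independent

Yes, independent


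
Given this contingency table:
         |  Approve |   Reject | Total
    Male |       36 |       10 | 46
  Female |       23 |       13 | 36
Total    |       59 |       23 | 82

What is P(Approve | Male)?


P(Approve | Male) = 36/(36+10) = 36/46 = 18/23

P(Approve|Male) = 18/23 ≈ 78.26%


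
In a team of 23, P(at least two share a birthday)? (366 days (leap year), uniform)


P(all different) = Π(366-i)/366 for i=0..22
= 0.493677
P(match) = 1 - 0.493677 = 0.506323

P ≈ 0.5063 ≈ 50.63%


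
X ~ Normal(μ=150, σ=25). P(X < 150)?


z = (150-150)/25 = 0.0
P(Z < 0.0) = 0.5000

P(X < 150) ≈ 0.5000


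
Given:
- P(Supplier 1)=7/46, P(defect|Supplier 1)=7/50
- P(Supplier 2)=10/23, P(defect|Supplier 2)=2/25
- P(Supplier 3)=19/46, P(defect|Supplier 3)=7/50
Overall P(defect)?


P(B) = Σ P(B|Aᵢ)×P(Aᵢ)
  7/50×7/46 = 49/2300
  2/25×10/23 = 4/115
  7/50×19/46 = 133/2300
Sum = 131/1150

P(defect) = 131/1150 ≈ 11.39%


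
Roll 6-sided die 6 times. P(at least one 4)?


P(no 4)^6 = (5/6)^6 = 15625/46656
P(≥1) = 1 - 15625/46656 = 31031/46656

P = 31031/46656 ≈ 66.51%


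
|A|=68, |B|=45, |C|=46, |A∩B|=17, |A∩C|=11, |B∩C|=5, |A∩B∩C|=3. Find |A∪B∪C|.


|A∪B∪C| = 68+45+46-17-11-5+3 = 129

|A∪B∪C| = 129


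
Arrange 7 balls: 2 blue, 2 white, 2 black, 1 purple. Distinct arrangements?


7!/(2!×2!×2!×1!) = 630

630


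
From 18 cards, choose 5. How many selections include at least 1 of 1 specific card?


Complement: C(18,5) - C(17,5) = 8568 - 6188 = 2380

2380


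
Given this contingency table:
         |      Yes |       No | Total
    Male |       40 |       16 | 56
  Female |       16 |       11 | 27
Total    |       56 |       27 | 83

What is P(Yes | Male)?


P(Yes | Male) = 40/(40+16) = 40/56 = 5/7

P(Yes|Male) = 5/7 ≈ 71.43%


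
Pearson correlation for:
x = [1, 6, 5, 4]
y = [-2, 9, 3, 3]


n=4, Σx=16, Σy=13, Σxy=79, Σx²=78, Σy²=103
r = (4×79 - 16×13)/√((4×78 - 16²)(4×103 - 13²))
= 108/√(56×243) = 108/√13608 ≈ 108/116.6533 ≈ 0.9258

r ≈ 0.9258


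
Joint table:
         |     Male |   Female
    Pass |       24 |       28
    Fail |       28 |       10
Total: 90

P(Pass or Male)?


P(Pass∨Male) = P(Pass) + P(Male) - P(Pass∧Male)
= (52 + 52 - 24)/90 = 80/90 = 8/9

P = 8/9 ≈ 88.89%


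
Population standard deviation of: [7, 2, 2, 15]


Mean = 26/4 = 13/2
  (7-13/2)²=1/4
  (2-13/2)²=81/4
  (2-13/2)²=81/4
  (15-13/2)²=289/4
Σ(x-μ)² = 113
σ² = 113/4

σ = √(113/4) ≈ 5.3151


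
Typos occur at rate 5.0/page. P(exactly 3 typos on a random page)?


Poisson(λ=5.0): P(X=3) = e^(-λ)×λ^k/k!
= e^(-5.0) × 5.0^3 / 3!
≈ 0.006737946999 × 125 / 6 ≈ 0.140374

P(X=3) ≈ 0.140374 ≈ 14.04%


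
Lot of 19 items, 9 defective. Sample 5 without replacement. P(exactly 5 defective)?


Hypergeometric: C(9,5)×C(10,0)/C(19,5)
= 126×1/11628 = 7/646

P(X=5) = 7/646 ≈ 1.08%


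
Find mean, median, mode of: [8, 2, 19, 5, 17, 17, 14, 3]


Sorted: [2, 3, 5, 8, 14, 17, 17, 19]
Mean = 85/8
Median = 11
Freq: {8: 1, 2: 1, 19: 1, 5: 1, 17: 2, 14: 1, 3: 1}
Mode: [17]

Mean=85/8, Median=11, Mode=17


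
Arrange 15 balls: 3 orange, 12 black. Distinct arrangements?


15!/(3!×12!) = 455

455


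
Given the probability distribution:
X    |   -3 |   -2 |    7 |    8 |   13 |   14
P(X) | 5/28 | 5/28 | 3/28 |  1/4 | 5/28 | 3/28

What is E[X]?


E[X] = Σ x·P(X=x)
= (-3)×(5/28) + (-2)×(5/28) + (7)×(3/28) + (8)×(1/4) + (13)×(5/28) + (14)×(3/28)
= 159/28

E[X] = 159/28


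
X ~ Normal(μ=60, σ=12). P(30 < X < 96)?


z₁=(30-60)/12=-2.5, z₂=(96-60)/12=3.0
P = Φ(3.0) - Φ(-2.5) = 0.998650 - 0.006210 = 0.992440 ≈ 0.9924

P(30 < X < 96) ≈ 0.9924


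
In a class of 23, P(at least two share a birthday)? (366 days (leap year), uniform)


P(all different) = Π(366-i)/366 for i=0..22
= 0.493677
P(match) = 1 - 0.493677 = 0.506323

P ≈ 0.5063 ≈ 50.63%


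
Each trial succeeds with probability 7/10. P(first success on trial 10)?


Geometric: P(X=10) = (1-p)^(k-1)×p = (3/10)^9×7/10 = 137781/10000000000

P(X=10) = 137781/10000000000 ≈ 0.00%


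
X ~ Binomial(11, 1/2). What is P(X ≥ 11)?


P(X ≥ 11) = Σ P(X=i) for i=11..11
P(X=11) = 1/2048
Sum = 1/2048

P(X ≥ 11) = 1/2048 ≈ 0.05%


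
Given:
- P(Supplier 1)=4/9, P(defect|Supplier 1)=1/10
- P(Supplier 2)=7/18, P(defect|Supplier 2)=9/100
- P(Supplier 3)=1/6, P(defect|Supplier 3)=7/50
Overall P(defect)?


P(B) = Σ P(B|Aᵢ)×P(Aᵢ)
  1/10×4/9 = 2/45
  9/100×7/18 = 7/200
  7/50×1/6 = 7/300
Sum = 37/360

P(defect) = 37/360 ≈ 10.28%


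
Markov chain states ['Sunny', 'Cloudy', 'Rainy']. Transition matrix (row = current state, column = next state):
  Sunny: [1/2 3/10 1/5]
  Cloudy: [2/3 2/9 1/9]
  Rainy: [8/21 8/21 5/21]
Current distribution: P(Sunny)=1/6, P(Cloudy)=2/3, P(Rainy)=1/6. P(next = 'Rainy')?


P(next=Rainy) = Σᵢ P(now=i)×P(i→Rainy)
= 1/6×1/5 + 2/3×1/9 + 1/6×5/21
= 1/30 + 2/27 + 5/126 = 139/945

P = 139/945 ≈ 0.1471


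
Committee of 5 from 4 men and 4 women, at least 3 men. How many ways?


Count by #men:
  3M,2W: C(4,3)×C(4,2)=24
  4M,1W: C(4,4)×C(4,1)=4
Total = 28

28


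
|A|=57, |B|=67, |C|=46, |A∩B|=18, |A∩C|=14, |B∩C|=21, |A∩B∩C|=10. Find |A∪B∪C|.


|A∪B∪C| = 57+67+46-18-14-21+10 = 127

|A∪B∪C| = 127


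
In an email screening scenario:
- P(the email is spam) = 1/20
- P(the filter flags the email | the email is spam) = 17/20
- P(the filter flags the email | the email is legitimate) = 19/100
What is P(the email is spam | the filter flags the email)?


Using Bayes' theorem:
P(A|B) = P(B|A)·P(A) / P(B)

P(the filter flags the email) = 17/20 × 1/20 + 19/100 × 19/20
= 17/400 + 361/2000 = 223/1000

P(the email is spam|the filter flags the email) = (17/400) / (223/1000) = 85/446

P(the email is spam|the filter flags the email) = 85/446 ≈ 19.06%


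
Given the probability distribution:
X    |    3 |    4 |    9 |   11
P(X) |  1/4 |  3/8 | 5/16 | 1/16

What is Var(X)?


E[X] = 23/4
E[X²] = 329/8
Var(X) = E[X²] - (E[X])² = 329/8 - 529/16 = 129/16

Var(X) = 129/16 ≈ 8.0625


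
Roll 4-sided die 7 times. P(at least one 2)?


P(no 2)^7 = (3/4)^7 = 2187/16384
P(≥1) = 1 - 2187/16384 = 14197/16384

P = 14197/16384 ≈ 86.65%


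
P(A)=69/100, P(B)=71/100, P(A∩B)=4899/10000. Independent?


P(A)×P(B) = 4899/10000
P(A∩B) = 4899/10000
Equal ✓ → Independent

Yes, independent


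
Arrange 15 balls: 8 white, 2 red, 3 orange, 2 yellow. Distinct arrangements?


15!/(8!×2!×3!×2!) = 1351350

1351350


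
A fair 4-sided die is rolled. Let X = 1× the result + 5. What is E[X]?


E[die] = (1+4)/2 = 5/2
E[X] = 1×5/2 + 5 = 15/2

E[X] = 15/2


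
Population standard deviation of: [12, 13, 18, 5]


Mean = 48/4 = 12
  (12-12)²=0
  (13-12)²=1
  (18-12)²=36
  (5-12)²=49
Σ(x-μ)² = 86
σ² = 86/4 = 43/2

σ = √(43/2) ≈ 4.6368


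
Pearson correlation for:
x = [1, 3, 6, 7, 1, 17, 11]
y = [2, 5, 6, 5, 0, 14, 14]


n=7, Σx=46, Σy=46, Σxy=480, Σx²=506, Σy²=482
r = (7×480 - 46×46)/√((7×506 - 46²)(7×482 - 46²))
= 1244/√(1426×1258) = 1244/√1793908 ≈ 1244/1339.3685 ≈ 0.9288

r ≈ 0.9288


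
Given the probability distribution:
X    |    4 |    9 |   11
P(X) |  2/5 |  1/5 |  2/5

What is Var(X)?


E[X] = 39/5
E[X²] = 71
Var(X) = E[X²] - (E[X])² = 71 - 1521/25 = 254/25

Var(X) = 254/25 ≈ 10.1600


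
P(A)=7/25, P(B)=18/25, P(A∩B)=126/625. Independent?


P(A)×P(B) = 126/625
P(A∩B) = 126/625
Equal ✓ → Independent

Yes, independent


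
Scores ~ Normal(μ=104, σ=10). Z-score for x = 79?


z = (x - μ)/σ = (79 - 104)/10 = -2.5

z = -2.5


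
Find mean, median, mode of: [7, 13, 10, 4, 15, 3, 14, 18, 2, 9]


Sorted: [2, 3, 4, 7, 9, 10, 13, 14, 15, 18]
Mean = 95/10 = 19/2
Median = 19/2
Freq: {7: 1, 13: 1, 10: 1, 4: 1, 15: 1, 3: 1, 14: 1, 18: 1, 2: 1, 9: 1}
Mode: No mode

Mean=19/2, Median=19/2, Mode=No mode


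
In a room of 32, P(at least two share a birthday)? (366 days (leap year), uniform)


P(all different) = Π(366-i)/366 for i=0..31
= 0.247626
P(match) = 1 - 0.247626 = 0.752374

P ≈ 0.7524 ≈ 75.24%


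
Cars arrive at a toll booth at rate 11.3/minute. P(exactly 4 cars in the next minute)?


Poisson(λ=11.3): P(X=4) = e^(-λ)×λ^k/k!
= e^(-11.3) × 11.3^4 / 4!
≈ 1.237292426e-05 × 16304.7361 / 24 ≈ 0.008406

P(X=4) ≈ 0.008406 ≈ 0.84%


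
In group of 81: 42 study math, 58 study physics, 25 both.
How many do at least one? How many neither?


|A∪B| = 42+58-25 = 75
Neither = 81-75 = 6

At least one: 75; Neither: 6


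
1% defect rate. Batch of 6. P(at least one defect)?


P(all good) = (99/100)^6 = 941480149401/1000000000000
P(≥1 defect) = 58519850599/1000000000000

P = 58519850599/1000000000000 ≈ 5.85%


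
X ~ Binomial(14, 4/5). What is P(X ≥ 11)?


P(X ≥ 11) = Σ P(X=i) for i=11..14
P(X=11) = 1526726656/6103515625
P(X=12) = 1526726656/6103515625
P(X=13) = 939524096/6103515625
P(X=14) = 268435456/6103515625
Sum = 4261412864/6103515625

P(X ≥ 11) = 4261412864/6103515625 ≈ 69.82%


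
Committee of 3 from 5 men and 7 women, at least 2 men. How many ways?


Count by #men:
  2M,1W: C(5,2)×C(7,1)=70
  3M,0W: C(5,3)×C(7,0)=10
Total = 80

80


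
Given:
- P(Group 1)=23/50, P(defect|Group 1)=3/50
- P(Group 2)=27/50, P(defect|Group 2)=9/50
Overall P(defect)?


P(B) = Σ P(B|Aᵢ)×P(Aᵢ)
  3/50×23/50 = 69/2500
  9/50×27/50 = 243/2500
Sum = 78/625

P(defect) = 78/625 ≈ 12.48%


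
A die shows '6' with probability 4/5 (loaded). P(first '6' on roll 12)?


Geometric: P(X=12) = (1-p)^(k-1)×p = (1/5)^11×4/5 = 4/244140625

P(X=12) = 4/244140625 ≈ 0.00%


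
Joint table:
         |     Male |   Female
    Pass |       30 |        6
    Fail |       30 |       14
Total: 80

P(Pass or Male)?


P(Pass∨Male) = P(Pass) + P(Male) - P(Pass∧Male)
= (36 + 60 - 30)/80 = 66/80 = 33/40

P = 33/40 ≈ 82.50%


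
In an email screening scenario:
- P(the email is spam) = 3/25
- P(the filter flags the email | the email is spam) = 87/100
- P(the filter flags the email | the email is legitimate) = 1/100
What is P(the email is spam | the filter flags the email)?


Using Bayes' theorem:
P(A|B) = P(B|A)·P(A) / P(B)

P(the filter flags the email) = 87/100 × 3/25 + 1/100 × 22/25
= 261/2500 + 11/1250 = 283/2500

P(the email is spam|the filter flags the email) = (261/2500) / (283/2500) = 261/283

P(the email is spam|the filter flags the email) = 261/283 ≈ 92.23%


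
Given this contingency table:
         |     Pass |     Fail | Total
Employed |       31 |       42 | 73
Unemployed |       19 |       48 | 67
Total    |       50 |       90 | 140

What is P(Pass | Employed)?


P(Pass | Employed) = 31/(31+42) = 31/73

P(Pass|Employed) = 31/73 ≈ 42.47%


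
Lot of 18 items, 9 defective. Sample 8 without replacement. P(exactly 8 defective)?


Hypergeometric: C(9,8)×C(9,0)/C(18,8)
= 9×1/43758 = 1/4862

P(X=8) = 1/4862 ≈ 0.02%


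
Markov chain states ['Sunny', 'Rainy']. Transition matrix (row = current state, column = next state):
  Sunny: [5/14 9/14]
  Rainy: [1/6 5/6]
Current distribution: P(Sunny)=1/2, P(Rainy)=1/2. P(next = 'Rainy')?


P(next=Rainy) = Σᵢ P(now=i)×P(i→Rainy)
= 1/2×9/14 + 1/2×5/6
= 9/28 + 5/12 = 31/42

P = 31/42 ≈ 0.7381


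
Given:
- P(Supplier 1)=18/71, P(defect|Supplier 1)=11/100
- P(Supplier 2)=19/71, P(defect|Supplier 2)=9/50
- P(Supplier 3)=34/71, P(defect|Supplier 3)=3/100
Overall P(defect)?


P(B) = Σ P(B|Aᵢ)×P(Aᵢ)
  11/100×18/71 = 99/3550
  9/50×19/71 = 171/3550
  3/100×34/71 = 51/3550
Sum = 321/3550

P(defect) = 321/3550 ≈ 9.04%


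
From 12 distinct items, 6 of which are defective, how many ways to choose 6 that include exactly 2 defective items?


Choose 2 of the 6 defective items and 4 of the other 6 items:
C(6,2)×C(6,4) = 15×15 = 225

225


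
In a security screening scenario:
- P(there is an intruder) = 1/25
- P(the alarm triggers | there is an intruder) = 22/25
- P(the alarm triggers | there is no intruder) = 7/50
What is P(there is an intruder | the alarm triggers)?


Using Bayes' theorem:
P(A|B) = P(B|A)·P(A) / P(B)

P(the alarm triggers) = 22/25 × 1/25 + 7/50 × 24/25
= 22/625 + 84/625 = 106/625

P(there is an intruder|the alarm triggers) = (22/625) / (106/625) = 11/53

P(there is an intruder|the alarm triggers) = 11/53 ≈ 20.75%


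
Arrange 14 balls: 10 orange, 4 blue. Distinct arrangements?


14!/(10!×4!) = 1001

1001


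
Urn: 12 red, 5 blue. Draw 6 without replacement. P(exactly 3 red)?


Hypergeometric: C(12,3)×C(5,3)/C(17,6)
= 220×10/12376 = 275/1547

P(X=3) = 275/1547 ≈ 17.78%


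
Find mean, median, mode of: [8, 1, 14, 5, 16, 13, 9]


Sorted: [1, 5, 8, 9, 13, 14, 16]
Mean = 66/7
Median = 9
Freq: {8: 1, 1: 1, 14: 1, 5: 1, 16: 1, 13: 1, 9: 1}
Mode: No mode

Mean=66/7, Median=9, Mode=No mode


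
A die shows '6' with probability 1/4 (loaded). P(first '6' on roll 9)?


Geometric: P(X=9) = (1-p)^(k-1)×p = (3/4)^8×1/4 = 6561/262144

P(X=9) = 6561/262144 ≈ 2.50%


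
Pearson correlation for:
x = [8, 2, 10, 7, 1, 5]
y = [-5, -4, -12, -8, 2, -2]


n=6, Σx=33, Σy=-29, Σxy=-232, Σx²=243, Σy²=257
r = (6×(-232) - 33×(-29))/√((6×243 - 33²)(6×257 - (-29)²))
= -435/√(369×701) = -435/√258669 ≈ -435/508.5951 ≈ -0.8553

r ≈ -0.8553


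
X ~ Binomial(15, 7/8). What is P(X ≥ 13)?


P(X ≥ 13) = Σ P(X=i) for i=13..15
P(X=13) = 10173346092735/35184372088832
P(X=14) = 10173346092735/35184372088832
P(X=15) = 4747561509943/35184372088832
Sum = 25094253695413/35184372088832

P(X ≥ 13) = 25094253695413/35184372088832 ≈ 71.32%


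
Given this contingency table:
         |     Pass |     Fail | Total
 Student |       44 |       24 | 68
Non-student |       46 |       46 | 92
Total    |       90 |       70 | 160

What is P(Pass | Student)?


P(Pass | Student) = 44/(44+24) = 44/68 = 11/17

P(Pass|Student) = 11/17 ≈ 64.71%
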